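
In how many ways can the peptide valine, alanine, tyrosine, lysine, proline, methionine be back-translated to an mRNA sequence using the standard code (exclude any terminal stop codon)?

256

Val: 4 codons.
Ala: 4 codons.
Tyr: 2 codons.
Lys: 2 codons.
Pro: 4 codons.
Met: 1 codon.
4 × 4 × 2 × 2 × 4 × 1 = 256.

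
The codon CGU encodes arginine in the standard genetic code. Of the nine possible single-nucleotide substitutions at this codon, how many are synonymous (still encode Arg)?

Position 1: none → 0 synonymous.
Position 2: none → 0 synonymous.
Position 3: CGC, CGA, CGG → 3 synonymous.
Total: 0 + 0 + 3 = 3.

3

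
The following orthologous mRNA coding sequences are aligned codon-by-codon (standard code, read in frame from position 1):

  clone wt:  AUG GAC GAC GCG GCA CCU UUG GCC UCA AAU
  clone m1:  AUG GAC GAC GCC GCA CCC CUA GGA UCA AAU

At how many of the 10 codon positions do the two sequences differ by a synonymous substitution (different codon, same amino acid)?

Codon 1: AUG Met / AUG Met — identical.
Codon 2: GAC Asp / GAC Asp — identical.
Codon 3: GAC Asp / GAC Asp — identical.
Codon 4: GCG Ala / GCC Ala — synonymous.
Codon 5: GCA Ala / GCA Ala — identical.
Codon 6: CCU Pro / CCC Pro — synonymous.
Codon 7: UUG Leu / CUA Leu — synonymous.
Codon 8: GCC Ala / GGA Gly — nonsynonymous.
Codon 9: UCA Ser / UCA Ser — identical.
Codon 10: AAU Asn / AAU Asn — identical.
Synonymous differences: 3.

3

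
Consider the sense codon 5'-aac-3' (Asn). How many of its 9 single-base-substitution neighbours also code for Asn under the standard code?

1

Position 1: none → 0 synonymous.
Position 2: none → 0 synonymous.
Position 3: AAT → 1 synonymous.
Total: 0 + 0 + 1 = 1.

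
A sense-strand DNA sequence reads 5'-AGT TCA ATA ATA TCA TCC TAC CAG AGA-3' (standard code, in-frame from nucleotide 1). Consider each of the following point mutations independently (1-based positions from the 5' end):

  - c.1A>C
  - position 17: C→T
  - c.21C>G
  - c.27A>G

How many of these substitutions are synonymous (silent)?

Codon 1: AGT (Ser) → CGT (Arg) — missense.
Codon 6: TCC (Ser) → TTC (Phe) — missense.
Codon 7: TAC (Tyr) → TAG (Stop) — nonsense.
Codon 9: AGA (Arg) → AGG (Arg) — synonymous.
Synonymous: 1 of 4.

1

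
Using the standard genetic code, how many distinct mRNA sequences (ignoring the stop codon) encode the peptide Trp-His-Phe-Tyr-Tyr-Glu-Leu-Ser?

1152

Trp: 1 codon.
His: 2 codons.
Phe: 2 codons.
Tyr: 2 codons.
Tyr: 2 codons.
Glu: 2 codons.
Leu: 6 codons.
Ser: 6 codons.
1 × 2 × 2 × 2 × 2 × 2 × 6 × 6 = 1152.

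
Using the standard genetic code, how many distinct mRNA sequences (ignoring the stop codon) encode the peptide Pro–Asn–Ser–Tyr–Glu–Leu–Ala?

Pro: 4 codons.
Asn: 2 codons.
Ser: 6 codons.
Tyr: 2 codons.
Glu: 2 codons.
Leu: 6 codons.
Ala: 4 codons.
4 × 2 × 6 × 2 × 2 × 6 × 4 = 4608.

4608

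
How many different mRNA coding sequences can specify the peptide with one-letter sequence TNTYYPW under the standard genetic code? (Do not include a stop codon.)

Thr: 4 codons.
Asn: 2 codons.
Thr: 4 codons.
Tyr: 2 codons.
Tyr: 2 codons.
Pro: 4 codons.
Trp: 1 codon.
4 × 2 × 4 × 2 × 2 × 4 × 1 = 512.

512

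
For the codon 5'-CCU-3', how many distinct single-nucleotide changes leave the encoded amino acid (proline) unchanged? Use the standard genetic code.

Position 1: none → 0 synonymous.
Position 2: none → 0 synonymous.
Position 3: CCC, CCA, CCG → 3 synonymous.
Total: 0 + 0 + 3 = 3.

3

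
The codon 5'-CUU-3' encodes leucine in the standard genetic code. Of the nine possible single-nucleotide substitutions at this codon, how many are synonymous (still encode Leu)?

3

Position 1: none → 0 synonymous.
Position 2: none → 0 synonymous.
Position 3: CUC, CUA, CUG → 3 synonymous.
Total: 0 + 0 + 3 = 3.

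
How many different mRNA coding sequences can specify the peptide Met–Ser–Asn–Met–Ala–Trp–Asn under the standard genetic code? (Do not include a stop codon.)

96

Met: 1 codon.
Ser: 6 codons.
Asn: 2 codons.
Met: 1 codon.
Ala: 4 codons.
Trp: 1 codon.
Asn: 2 codons.
1 × 6 × 2 × 1 × 4 × 1 × 2 = 96.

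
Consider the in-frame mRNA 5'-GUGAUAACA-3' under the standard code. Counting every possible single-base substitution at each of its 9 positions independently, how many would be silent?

8

Codon 1 (GUG, Val): 3 synonymous substitutions.
Codon 2 (AUA, Ile): 2 synonymous substitutions.
Codon 3 (ACA, Thr): 3 synonymous substitutions.
Total: 3 + 2 + 3 = 8.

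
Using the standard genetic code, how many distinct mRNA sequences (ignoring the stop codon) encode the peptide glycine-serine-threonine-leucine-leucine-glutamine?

Gly: 4 codons.
Ser: 6 codons.
Thr: 4 codons.
Leu: 6 codons.
Leu: 6 codons.
Gln: 2 codons.
4 × 6 × 4 × 6 × 6 × 2 = 6912.

6912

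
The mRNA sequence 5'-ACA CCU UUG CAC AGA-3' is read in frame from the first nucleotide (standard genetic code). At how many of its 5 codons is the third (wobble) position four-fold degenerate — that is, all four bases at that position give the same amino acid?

Codon 1 ACA (Thr): third position 4-fold.
Codon 2 CCU (Pro): third position 4-fold.
Codon 3 UUG (Leu): third position 2-fold.
Codon 4 CAC (His): third position 2-fold.
Codon 5 AGA (Arg): third position 2-fold.
Four-fold degenerate third positions: 2.

2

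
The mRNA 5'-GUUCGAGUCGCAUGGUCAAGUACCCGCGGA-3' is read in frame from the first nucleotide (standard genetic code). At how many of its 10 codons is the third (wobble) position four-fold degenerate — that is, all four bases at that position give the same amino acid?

8

Codon 1 GUU (Val): third position 4-fold.
Codon 2 CGA (Arg): third position 4-fold.
Codon 3 GUC (Val): third position 4-fold.
Codon 4 GCA (Ala): third position 4-fold.
Codon 5 UGG (Trp): third position 1-fold.
Codon 6 UCA (Ser): third position 4-fold.
Codon 7 AGU (Ser): third position 2-fold.
Codon 8 ACC (Thr): third position 4-fold.
Codon 9 CGC (Arg): third position 4-fold.
Codon 10 GGA (Gly): third position 4-fold.
Four-fold degenerate third positions: 8.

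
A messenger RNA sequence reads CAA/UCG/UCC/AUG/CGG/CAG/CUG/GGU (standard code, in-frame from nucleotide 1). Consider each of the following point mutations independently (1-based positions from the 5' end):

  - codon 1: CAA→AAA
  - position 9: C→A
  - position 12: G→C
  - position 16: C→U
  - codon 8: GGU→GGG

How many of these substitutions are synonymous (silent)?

Codon 1: CAA (Gln) → AAA (Lys) — missense.
Codon 3: UCC (Ser) → UCA (Ser) — synonymous.
Codon 4: AUG (Met) → AUC (Ile) — missense.
Codon 6: CAG (Gln) → UAG (Stop) — nonsense.
Codon 8: GGU (Gly) → GGG (Gly) — synonymous.
Synonymous: 2 of 5.

2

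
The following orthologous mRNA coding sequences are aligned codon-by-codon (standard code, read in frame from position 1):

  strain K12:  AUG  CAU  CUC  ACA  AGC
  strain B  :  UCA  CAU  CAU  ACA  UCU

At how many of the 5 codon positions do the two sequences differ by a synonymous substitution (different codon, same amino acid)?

Codon 1: AUG Met / UCA Ser — nonsynonymous.
Codon 2: CAU His / CAU His — identical.
Codon 3: CUC Leu / CAU His — nonsynonymous.
Codon 4: ACA Thr / ACA Thr — identical.
Codon 5: AGC Ser / UCU Ser — synonymous.
Synonymous differences: 1.

1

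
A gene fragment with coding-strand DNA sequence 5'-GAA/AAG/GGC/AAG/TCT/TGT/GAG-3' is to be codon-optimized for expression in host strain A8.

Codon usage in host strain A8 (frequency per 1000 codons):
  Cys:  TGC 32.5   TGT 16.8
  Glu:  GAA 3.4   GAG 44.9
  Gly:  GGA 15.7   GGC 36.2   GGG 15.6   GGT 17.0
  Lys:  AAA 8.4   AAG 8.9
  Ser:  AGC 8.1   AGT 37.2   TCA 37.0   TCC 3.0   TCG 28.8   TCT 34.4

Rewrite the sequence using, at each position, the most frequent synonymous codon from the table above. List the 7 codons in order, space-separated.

Codon 1 (Glu): best is GAG at 44.9.
Codon 2 (Lys): best is AAG at 8.9.
Codon 3 (Gly): best is GGC at 36.2.
Codon 4 (Lys): best is AAG at 8.9.
Codon 5 (Ser): best is AGT at 37.2.
Codon 6 (Cys): best is TGC at 32.5.
Codon 7 (Glu): best is GAG at 44.9.

GAG AAG GGC AAG AGT TGC GAG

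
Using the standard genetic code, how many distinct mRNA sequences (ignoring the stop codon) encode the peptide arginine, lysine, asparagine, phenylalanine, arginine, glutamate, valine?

Arg: 6 codons.
Lys: 2 codons.
Asn: 2 codons.
Phe: 2 codons.
Arg: 6 codons.
Glu: 2 codons.
Val: 4 codons.
6 × 2 × 2 × 2 × 6 × 2 × 4 = 2304.

2304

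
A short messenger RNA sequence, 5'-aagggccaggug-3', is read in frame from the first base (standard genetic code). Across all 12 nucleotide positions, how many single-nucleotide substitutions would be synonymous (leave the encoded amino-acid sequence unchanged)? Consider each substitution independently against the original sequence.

Codon 1 (AAG, Lys): 1 synonymous substitution.
Codon 2 (GGC, Gly): 3 synonymous substitutions.
Codon 3 (CAG, Gln): 1 synonymous substitution.
Codon 4 (GUG, Val): 3 synonymous substitutions.
Total: 1 + 3 + 1 + 3 = 8.

8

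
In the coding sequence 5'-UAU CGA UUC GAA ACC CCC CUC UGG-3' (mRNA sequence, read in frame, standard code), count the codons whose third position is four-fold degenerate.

Codon 1 UAU (Tyr): third position 2-fold.
Codon 2 CGA (Arg): third position 4-fold.
Codon 3 UUC (Phe): third position 2-fold.
Codon 4 GAA (Glu): third position 2-fold.
Codon 5 ACC (Thr): third position 4-fold.
Codon 6 CCC (Pro): third position 4-fold.
Codon 7 CUC (Leu): third position 4-fold.
Codon 8 UGG (Trp): third position 1-fold.
Four-fold degenerate third positions: 4.

4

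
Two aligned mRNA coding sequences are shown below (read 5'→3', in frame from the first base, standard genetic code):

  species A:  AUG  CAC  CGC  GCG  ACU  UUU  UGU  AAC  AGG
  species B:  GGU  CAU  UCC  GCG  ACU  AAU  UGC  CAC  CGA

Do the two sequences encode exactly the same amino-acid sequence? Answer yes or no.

no

Codon 1: AUG Met / GGU Gly — nonsynonymous.
Codon 2: CAC His / CAU His — synonymous.
Codon 3: CGC Arg / UCC Ser — nonsynonymous.
Codon 4: GCG Ala / GCG Ala — identical.
Codon 5: ACU Thr / ACU Thr — identical.
Codon 6: UUU Phe / AAU Asn — nonsynonymous.
Codon 7: UGU Cys / UGC Cys — synonymous.
Codon 8: AAC Asn / CAC His — nonsynonymous.
Codon 9: AGG Arg / CGA Arg — synonymous.
Nonsynonymous differences: 4 → different protein.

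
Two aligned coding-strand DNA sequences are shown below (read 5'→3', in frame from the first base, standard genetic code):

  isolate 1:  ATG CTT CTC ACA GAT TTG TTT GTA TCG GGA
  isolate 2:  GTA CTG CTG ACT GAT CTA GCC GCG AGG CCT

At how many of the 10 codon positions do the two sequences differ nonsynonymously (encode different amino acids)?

Codon 1: ATG Met / GTA Val — nonsynonymous.
Codon 2: CTT Leu / CTG Leu — synonymous.
Codon 3: CTC Leu / CTG Leu — synonymous.
Codon 4: ACA Thr / ACT Thr — synonymous.
Codon 5: GAT Asp / GAT Asp — identical.
Codon 6: TTG Leu / CTA Leu — synonymous.
Codon 7: TTT Phe / GCC Ala — nonsynonymous.
Codon 8: GTA Val / GCG Ala — nonsynonymous.
Codon 9: TCG Ser / AGG Arg — nonsynonymous.
Codon 10: GGA Gly / CCT Pro — nonsynonymous.
Nonsynonymous differences: 5.

5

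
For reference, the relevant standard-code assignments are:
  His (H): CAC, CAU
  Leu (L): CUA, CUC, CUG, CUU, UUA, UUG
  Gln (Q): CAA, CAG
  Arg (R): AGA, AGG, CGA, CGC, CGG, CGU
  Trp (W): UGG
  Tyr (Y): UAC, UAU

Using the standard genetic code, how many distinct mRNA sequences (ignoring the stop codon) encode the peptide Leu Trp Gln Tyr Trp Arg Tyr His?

Leu: 6 codons.
Trp: 1 codon.
Gln: 2 codons.
Tyr: 2 codons.
Trp: 1 codon.
Arg: 6 codons.
Tyr: 2 codons.
His: 2 codons.
6 × 1 × 2 × 2 × 1 × 6 × 2 × 2 = 576.

576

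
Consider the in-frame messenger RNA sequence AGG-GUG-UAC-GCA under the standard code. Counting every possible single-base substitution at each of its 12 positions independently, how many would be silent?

Codon 1 (AGG, Arg): 2 synonymous substitutions.
Codon 2 (GUG, Val): 3 synonymous substitutions.
Codon 3 (UAC, Tyr): 1 synonymous substitution.
Codon 4 (GCA, Ala): 3 synonymous substitutions.
Total: 2 + 3 + 1 + 3 = 9.

9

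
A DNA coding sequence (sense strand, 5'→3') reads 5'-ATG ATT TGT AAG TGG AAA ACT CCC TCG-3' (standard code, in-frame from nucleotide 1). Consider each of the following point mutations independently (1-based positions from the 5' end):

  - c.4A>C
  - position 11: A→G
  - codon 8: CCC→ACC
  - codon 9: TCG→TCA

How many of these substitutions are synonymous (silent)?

1

Codon 2: ATT (Ile) → CTT (Leu) — missense.
Codon 4: AAG (Lys) → AGG (Arg) — missense.
Codon 8: CCC (Pro) → ACC (Thr) — missense.
Codon 9: TCG (Ser) → TCA (Ser) — synonymous.
Synonymous: 1 of 4.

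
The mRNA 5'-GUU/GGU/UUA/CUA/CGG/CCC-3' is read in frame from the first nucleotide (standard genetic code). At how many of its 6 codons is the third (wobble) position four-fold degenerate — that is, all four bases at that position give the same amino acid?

Codon 1 GUU (Val): third position 4-fold.
Codon 2 GGU (Gly): third position 4-fold.
Codon 3 UUA (Leu): third position 2-fold.
Codon 4 CUA (Leu): third position 4-fold.
Codon 5 CGG (Arg): third position 4-fold.
Codon 6 CCC (Pro): third position 4-fold.
Four-fold degenerate third positions: 5.

5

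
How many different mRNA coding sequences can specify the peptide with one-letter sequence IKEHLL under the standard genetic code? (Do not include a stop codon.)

Ile: 3 codons.
Lys: 2 codons.
Glu: 2 codons.
His: 2 codons.
Leu: 6 codons.
Leu: 6 codons.
3 × 2 × 2 × 2 × 6 × 6 = 864.

864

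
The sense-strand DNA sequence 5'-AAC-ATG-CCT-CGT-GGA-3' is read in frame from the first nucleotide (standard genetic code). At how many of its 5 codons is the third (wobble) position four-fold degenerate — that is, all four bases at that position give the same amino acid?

Codon 1 AAC (Asn): third position 2-fold.
Codon 2 ATG (Met): third position 1-fold.
Codon 3 CCT (Pro): third position 4-fold.
Codon 4 CGT (Arg): third position 4-fold.
Codon 5 GGA (Gly): third position 4-fold.
Four-fold degenerate third positions: 3.

3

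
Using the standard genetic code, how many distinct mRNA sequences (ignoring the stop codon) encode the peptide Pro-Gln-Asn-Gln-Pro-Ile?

Pro: 4 codons.
Gln: 2 codons.
Asn: 2 codons.
Gln: 2 codons.
Pro: 4 codons.
Ile: 3 codons.
4 × 2 × 2 × 2 × 4 × 3 = 384.

384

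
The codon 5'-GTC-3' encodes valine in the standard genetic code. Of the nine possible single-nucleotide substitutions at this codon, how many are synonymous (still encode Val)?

Position 1: none → 0 synonymous.
Position 2: none → 0 synonymous.
Position 3: GTT, GTA, GTG → 3 synonymous.
Total: 0 + 0 + 3 = 3.

3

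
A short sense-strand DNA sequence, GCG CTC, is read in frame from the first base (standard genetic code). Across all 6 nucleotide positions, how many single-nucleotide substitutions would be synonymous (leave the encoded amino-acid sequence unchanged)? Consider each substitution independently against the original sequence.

6

Codon 1 (GCG, Ala): 3 synonymous substitutions.
Codon 2 (CTC, Leu): 3 synonymous substitutions.
Total: 3 + 3 = 6.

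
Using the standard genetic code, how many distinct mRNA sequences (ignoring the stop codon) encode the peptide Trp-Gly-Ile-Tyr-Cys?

48

Trp: 1 codon.
Gly: 4 codons.
Ile: 3 codons.
Tyr: 2 codons.
Cys: 2 codons.
1 × 4 × 3 × 2 × 2 = 48.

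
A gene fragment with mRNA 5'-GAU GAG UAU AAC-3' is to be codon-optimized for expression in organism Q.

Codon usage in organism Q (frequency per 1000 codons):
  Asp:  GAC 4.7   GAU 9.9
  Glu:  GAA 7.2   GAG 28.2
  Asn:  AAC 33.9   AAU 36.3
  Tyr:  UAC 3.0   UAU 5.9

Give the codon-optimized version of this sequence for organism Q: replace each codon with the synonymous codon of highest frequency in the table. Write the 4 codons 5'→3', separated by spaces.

Codon 1 (Asp): best is GAU at 9.9.
Codon 2 (Glu): best is GAG at 28.2.
Codon 3 (Tyr): best is UAU at 5.9.
Codon 4 (Asn): best is AAU at 36.3.

GAU GAG UAU AAU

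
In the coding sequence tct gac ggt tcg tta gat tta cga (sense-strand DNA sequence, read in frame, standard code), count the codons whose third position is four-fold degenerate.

Codon 1 TCT (Ser): third position 4-fold.
Codon 2 GAC (Asp): third position 2-fold.
Codon 3 GGT (Gly): third position 4-fold.
Codon 4 TCG (Ser): third position 4-fold.
Codon 5 TTA (Leu): third position 2-fold.
Codon 6 GAT (Asp): third position 2-fold.
Codon 7 TTA (Leu): third position 2-fold.
Codon 8 CGA (Arg): third position 4-fold.
Four-fold degenerate third positions: 4.

4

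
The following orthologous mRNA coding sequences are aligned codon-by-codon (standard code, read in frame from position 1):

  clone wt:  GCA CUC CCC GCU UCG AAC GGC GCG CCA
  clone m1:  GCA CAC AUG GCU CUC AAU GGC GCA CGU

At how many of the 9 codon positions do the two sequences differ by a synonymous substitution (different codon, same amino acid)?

Codon 1: GCA Ala / GCA Ala — identical.
Codon 2: CUC Leu / CAC His — nonsynonymous.
Codon 3: CCC Pro / AUG Met — nonsynonymous.
Codon 4: GCU Ala / GCU Ala — identical.
Codon 5: UCG Ser / CUC Leu — nonsynonymous.
Codon 6: AAC Asn / AAU Asn — synonymous.
Codon 7: GGC Gly / GGC Gly — identical.
Codon 8: GCG Ala / GCA Ala — synonymous.
Codon 9: CCA Pro / CGU Arg — nonsynonymous.
Synonymous differences: 2.

2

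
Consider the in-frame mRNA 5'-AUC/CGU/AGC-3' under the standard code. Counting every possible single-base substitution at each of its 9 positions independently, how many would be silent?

6

Codon 1 (AUC, Ile): 2 synonymous substitutions.
Codon 2 (CGU, Arg): 3 synonymous substitutions.
Codon 3 (AGC, Ser): 1 synonymous substitution.
Total: 2 + 3 + 1 = 6.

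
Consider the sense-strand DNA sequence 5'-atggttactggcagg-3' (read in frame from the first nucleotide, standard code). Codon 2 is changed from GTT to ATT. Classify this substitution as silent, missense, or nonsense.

missense

Position 4 falls in codon 2: GTT → Val.
After the substitution the codon is ATT → Ile.
Val ≠ Ile, so this is a missense mutation.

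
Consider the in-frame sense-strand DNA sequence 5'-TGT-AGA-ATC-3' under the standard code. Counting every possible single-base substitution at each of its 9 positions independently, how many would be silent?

5

Codon 1 (TGT, Cys): 1 synonymous substitution.
Codon 2 (AGA, Arg): 2 synonymous substitutions.
Codon 3 (ATC, Ile): 2 synonymous substitutions.
Total: 1 + 2 + 2 = 5.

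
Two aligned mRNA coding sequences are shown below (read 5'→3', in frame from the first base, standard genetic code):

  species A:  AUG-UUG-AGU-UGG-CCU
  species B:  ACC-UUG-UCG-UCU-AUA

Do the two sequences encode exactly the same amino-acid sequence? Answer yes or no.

no

Codon 1: AUG Met / ACC Thr — nonsynonymous.
Codon 2: UUG Leu / UUG Leu — identical.
Codon 3: AGU Ser / UCG Ser — synonymous.
Codon 4: UGG Trp / UCU Ser — nonsynonymous.
Codon 5: CCU Pro / AUA Ile — nonsynonymous.
Nonsynonymous differences: 3 → different protein.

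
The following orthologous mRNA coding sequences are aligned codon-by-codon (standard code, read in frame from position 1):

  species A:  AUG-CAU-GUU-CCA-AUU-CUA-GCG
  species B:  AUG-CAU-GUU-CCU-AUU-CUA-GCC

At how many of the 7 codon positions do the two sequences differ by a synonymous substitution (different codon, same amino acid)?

Codon 1: AUG Met / AUG Met — identical.
Codon 2: CAU His / CAU His — identical.
Codon 3: GUU Val / GUU Val — identical.
Codon 4: CCA Pro / CCU Pro — synonymous.
Codon 5: AUU Ile / AUU Ile — identical.
Codon 6: CUA Leu / CUA Leu — identical.
Codon 7: GCG Ala / GCC Ala — synonymous.
Synonymous differences: 2.

2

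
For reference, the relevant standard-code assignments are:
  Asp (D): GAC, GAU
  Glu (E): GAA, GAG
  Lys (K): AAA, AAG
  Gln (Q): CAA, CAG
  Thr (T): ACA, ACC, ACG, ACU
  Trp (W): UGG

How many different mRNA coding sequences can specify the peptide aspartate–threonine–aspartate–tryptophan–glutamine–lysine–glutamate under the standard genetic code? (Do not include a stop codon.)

Asp: 2 codons.
Thr: 4 codons.
Asp: 2 codons.
Trp: 1 codon.
Gln: 2 codons.
Lys: 2 codons.
Glu: 2 codons.
2 × 4 × 2 × 1 × 2 × 2 × 2 = 128.

128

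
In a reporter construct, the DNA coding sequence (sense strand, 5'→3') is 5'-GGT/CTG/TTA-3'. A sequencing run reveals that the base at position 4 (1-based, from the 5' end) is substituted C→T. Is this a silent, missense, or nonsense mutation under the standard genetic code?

silent

Position 4 falls in codon 2: CTG → Leu.
After the substitution the codon is TTG → Leu.
Both encode Leu, so the change is synonymous.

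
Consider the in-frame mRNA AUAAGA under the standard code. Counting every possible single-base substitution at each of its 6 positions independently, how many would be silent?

Codon 1 (AUA, Ile): 2 synonymous substitutions.
Codon 2 (AGA, Arg): 2 synonymous substitutions.
Total: 2 + 2 = 4.

4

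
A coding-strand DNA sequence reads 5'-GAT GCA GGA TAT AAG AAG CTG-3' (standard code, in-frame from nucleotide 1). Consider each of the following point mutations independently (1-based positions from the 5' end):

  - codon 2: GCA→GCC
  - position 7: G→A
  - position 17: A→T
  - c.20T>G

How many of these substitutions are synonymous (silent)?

1

Codon 2: GCA (Ala) → GCC (Ala) — synonymous.
Codon 3: GGA (Gly) → AGA (Arg) — missense.
Codon 6: AAG (Lys) → ATG (Met) — missense.
Codon 7: CTG (Leu) → CGG (Arg) — missense.
Synonymous: 1 of 4.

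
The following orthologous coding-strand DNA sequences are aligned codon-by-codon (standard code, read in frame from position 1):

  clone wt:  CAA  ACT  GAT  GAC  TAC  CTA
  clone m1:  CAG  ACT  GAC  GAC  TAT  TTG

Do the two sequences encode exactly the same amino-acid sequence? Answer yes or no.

yes

Codon 1: CAA Gln / CAG Gln — synonymous.
Codon 2: ACT Thr / ACT Thr — identical.
Codon 3: GAT Asp / GAC Asp — synonymous.
Codon 4: GAC Asp / GAC Asp — identical.
Codon 5: TAC Tyr / TAT Tyr — synonymous.
Codon 6: CTA Leu / TTG Leu — synonymous.
Nonsynonymous differences: 0 → same protein.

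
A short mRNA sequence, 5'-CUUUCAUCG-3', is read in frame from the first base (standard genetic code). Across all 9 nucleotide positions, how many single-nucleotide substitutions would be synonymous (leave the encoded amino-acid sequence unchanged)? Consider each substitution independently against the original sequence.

9

Codon 1 (CUU, Leu): 3 synonymous substitutions.
Codon 2 (UCA, Ser): 3 synonymous substitutions.
Codon 3 (UCG, Ser): 3 synonymous substitutions.
Total: 3 + 3 + 3 = 9.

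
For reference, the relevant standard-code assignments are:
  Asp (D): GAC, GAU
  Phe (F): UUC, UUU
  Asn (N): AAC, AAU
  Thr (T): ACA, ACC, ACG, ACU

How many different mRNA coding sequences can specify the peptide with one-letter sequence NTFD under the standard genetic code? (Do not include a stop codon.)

32

Asn: 2 codons.
Thr: 4 codons.
Phe: 2 codons.
Asp: 2 codons.
2 × 4 × 2 × 2 = 32.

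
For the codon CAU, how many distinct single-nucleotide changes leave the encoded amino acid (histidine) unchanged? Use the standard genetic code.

Position 1: none → 0 synonymous.
Position 2: none → 0 synonymous.
Position 3: CAC → 1 synonymous.
Total: 0 + 0 + 1 = 1.

1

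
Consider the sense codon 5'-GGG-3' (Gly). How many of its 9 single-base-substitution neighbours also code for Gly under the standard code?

Position 1: none → 0 synonymous.
Position 2: none → 0 synonymous.
Position 3: GGU, GGC, GGA → 3 synonymous.
Total: 0 + 0 + 3 = 3.

3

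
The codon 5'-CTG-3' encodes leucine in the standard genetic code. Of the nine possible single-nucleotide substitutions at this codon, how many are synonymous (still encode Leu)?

Position 1: TTG → 1 synonymous.
Position 2: none → 0 synonymous.
Position 3: CTT, CTC, CTA → 3 synonymous.
Total: 1 + 0 + 3 = 4.

4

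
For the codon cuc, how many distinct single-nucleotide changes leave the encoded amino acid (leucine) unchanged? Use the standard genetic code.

Position 1: none → 0 synonymous.
Position 2: none → 0 synonymous.
Position 3: CUU, CUA, CUG → 3 synonymous.
Total: 0 + 0 + 3 = 3.

3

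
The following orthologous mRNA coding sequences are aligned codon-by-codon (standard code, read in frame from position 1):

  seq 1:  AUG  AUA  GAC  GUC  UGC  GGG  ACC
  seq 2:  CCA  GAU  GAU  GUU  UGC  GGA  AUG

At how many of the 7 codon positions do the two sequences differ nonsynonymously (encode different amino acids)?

3

Codon 1: AUG Met / CCA Pro — nonsynonymous.
Codon 2: AUA Ile / GAU Asp — nonsynonymous.
Codon 3: GAC Asp / GAU Asp — synonymous.
Codon 4: GUC Val / GUU Val — synonymous.
Codon 5: UGC Cys / UGC Cys — identical.
Codon 6: GGG Gly / GGA Gly — synonymous.
Codon 7: ACC Thr / AUG Met — nonsynonymous.
Nonsynonymous differences: 3.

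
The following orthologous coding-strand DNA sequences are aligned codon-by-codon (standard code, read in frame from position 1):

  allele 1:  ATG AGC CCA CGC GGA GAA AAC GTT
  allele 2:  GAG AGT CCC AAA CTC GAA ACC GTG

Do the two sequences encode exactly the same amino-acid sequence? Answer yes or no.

no

Codon 1: ATG Met / GAG Glu — nonsynonymous.
Codon 2: AGC Ser / AGT Ser — synonymous.
Codon 3: CCA Pro / CCC Pro — synonymous.
Codon 4: CGC Arg / AAA Lys — nonsynonymous.
Codon 5: GGA Gly / CTC Leu — nonsynonymous.
Codon 6: GAA Glu / GAA Glu — identical.
Codon 7: AAC Asn / ACC Thr — nonsynonymous.
Codon 8: GTT Val / GTG Val — synonymous.
Nonsynonymous differences: 4 → different protein.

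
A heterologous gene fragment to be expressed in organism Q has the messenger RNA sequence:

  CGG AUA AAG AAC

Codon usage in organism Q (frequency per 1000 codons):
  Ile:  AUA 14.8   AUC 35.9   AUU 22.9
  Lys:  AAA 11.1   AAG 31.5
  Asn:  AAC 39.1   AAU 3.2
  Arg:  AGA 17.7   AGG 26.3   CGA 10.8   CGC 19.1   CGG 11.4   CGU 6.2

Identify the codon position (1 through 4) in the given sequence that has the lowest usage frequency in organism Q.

1

Codon 1 CGG (Arg): 11.4 per 1000.
Codon 2 AUA (Ile): 14.8 per 1000.
Codon 3 AAG (Lys): 31.5 per 1000.
Codon 4 AAC (Asn): 39.1 per 1000.
Lowest frequency is 11.4 at codon 1.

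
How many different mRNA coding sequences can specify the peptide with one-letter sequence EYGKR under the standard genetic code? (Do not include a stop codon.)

192

Glu: 2 codons.
Tyr: 2 codons.
Gly: 4 codons.
Lys: 2 codons.
Arg: 6 codons.
2 × 2 × 4 × 2 × 6 = 192.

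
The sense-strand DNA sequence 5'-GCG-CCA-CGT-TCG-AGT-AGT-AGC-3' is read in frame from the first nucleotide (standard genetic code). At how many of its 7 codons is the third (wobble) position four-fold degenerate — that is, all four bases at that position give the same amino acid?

Codon 1 GCG (Ala): third position 4-fold.
Codon 2 CCA (Pro): third position 4-fold.
Codon 3 CGT (Arg): third position 4-fold.
Codon 4 TCG (Ser): third position 4-fold.
Codon 5 AGT (Ser): third position 2-fold.
Codon 6 AGT (Ser): third position 2-fold.
Codon 7 AGC (Ser): third position 2-fold.
Four-fold degenerate third positions: 4.

4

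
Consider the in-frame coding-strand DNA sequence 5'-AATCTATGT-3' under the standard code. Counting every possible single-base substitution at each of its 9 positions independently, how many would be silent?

6

Codon 1 (AAT, Asn): 1 synonymous substitution.
Codon 2 (CTA, Leu): 4 synonymous substitutions.
Codon 3 (TGT, Cys): 1 synonymous substitution.
Total: 1 + 4 + 1 = 6.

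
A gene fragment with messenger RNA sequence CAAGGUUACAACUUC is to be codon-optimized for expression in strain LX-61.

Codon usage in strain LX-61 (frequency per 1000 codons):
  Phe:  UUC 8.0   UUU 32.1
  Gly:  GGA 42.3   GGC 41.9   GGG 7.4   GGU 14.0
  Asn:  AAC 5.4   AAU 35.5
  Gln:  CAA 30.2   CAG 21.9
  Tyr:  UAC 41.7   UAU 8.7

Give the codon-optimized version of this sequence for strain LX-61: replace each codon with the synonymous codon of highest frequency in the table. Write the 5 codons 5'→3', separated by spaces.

Codon 1 (Gln): best is CAA at 30.2.
Codon 2 (Gly): best is GGA at 42.3.
Codon 3 (Tyr): best is UAC at 41.7.
Codon 4 (Asn): best is AAU at 35.5.
Codon 5 (Phe): best is UUU at 32.1.

CAA GGA UAC AAU UUU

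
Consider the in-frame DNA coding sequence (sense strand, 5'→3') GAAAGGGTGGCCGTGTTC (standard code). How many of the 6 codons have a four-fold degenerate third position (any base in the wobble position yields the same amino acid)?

Codon 1 GAA (Glu): third position 2-fold.
Codon 2 AGG (Arg): third position 2-fold.
Codon 3 GTG (Val): third position 4-fold.
Codon 4 GCC (Ala): third position 4-fold.
Codon 5 GTG (Val): third position 4-fold.
Codon 6 TTC (Phe): third position 2-fold.
Four-fold degenerate third positions: 3.

3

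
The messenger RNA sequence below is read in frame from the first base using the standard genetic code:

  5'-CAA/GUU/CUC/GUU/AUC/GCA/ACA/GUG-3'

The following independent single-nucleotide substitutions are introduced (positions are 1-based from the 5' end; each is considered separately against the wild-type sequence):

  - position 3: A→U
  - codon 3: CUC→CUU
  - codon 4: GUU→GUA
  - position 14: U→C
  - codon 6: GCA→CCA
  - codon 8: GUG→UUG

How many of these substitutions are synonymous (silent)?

Codon 1: CAA (Gln) → CAU (His) — missense.
Codon 3: CUC (Leu) → CUU (Leu) — synonymous.
Codon 4: GUU (Val) → GUA (Val) — synonymous.
Codon 5: AUC (Ile) → ACC (Thr) — missense.
Codon 6: GCA (Ala) → CCA (Pro) — missense.
Codon 8: GUG (Val) → UUG (Leu) — missense.
Synonymous: 2 of 6.

2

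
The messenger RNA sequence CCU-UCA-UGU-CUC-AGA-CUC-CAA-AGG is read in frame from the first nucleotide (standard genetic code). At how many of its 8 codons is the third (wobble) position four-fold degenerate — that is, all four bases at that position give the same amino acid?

4

Codon 1 CCU (Pro): third position 4-fold.
Codon 2 UCA (Ser): third position 4-fold.
Codon 3 UGU (Cys): third position 2-fold.
Codon 4 CUC (Leu): third position 4-fold.
Codon 5 AGA (Arg): third position 2-fold.
Codon 6 CUC (Leu): third position 4-fold.
Codon 7 CAA (Gln): third position 2-fold.
Codon 8 AGG (Arg): third position 2-fold.
Four-fold degenerate third positions: 4.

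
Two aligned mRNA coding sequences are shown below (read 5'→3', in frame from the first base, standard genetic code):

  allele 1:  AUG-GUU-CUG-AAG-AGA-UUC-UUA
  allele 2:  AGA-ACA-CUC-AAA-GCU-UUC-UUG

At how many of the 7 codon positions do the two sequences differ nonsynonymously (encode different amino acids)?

3

Codon 1: AUG Met / AGA Arg — nonsynonymous.
Codon 2: GUU Val / ACA Thr — nonsynonymous.
Codon 3: CUG Leu / CUC Leu — synonymous.
Codon 4: AAG Lys / AAA Lys — synonymous.
Codon 5: AGA Arg / GCU Ala — nonsynonymous.
Codon 6: UUC Phe / UUC Phe — identical.
Codon 7: UUA Leu / UUG Leu — synonymous.
Nonsynonymous differences: 3.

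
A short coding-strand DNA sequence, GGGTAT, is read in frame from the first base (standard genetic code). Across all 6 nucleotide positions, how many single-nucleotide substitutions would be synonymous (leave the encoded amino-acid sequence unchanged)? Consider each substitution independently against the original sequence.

Codon 1 (GGG, Gly): 3 synonymous substitutions.
Codon 2 (TAT, Tyr): 1 synonymous substitution.
Total: 3 + 1 = 4.

4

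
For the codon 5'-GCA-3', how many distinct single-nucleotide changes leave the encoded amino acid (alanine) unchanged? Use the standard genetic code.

Position 1: none → 0 synonymous.
Position 2: none → 0 synonymous.
Position 3: GCT, GCC, GCG → 3 synonymous.
Total: 0 + 0 + 3 = 3.

3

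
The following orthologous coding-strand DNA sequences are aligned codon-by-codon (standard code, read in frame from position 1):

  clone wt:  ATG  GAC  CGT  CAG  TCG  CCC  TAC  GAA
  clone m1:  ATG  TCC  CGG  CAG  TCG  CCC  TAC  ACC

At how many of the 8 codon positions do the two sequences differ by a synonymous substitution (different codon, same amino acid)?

Codon 1: ATG Met / ATG Met — identical.
Codon 2: GAC Asp / TCC Ser — nonsynonymous.
Codon 3: CGT Arg / CGG Arg — synonymous.
Codon 4: CAG Gln / CAG Gln — identical.
Codon 5: TCG Ser / TCG Ser — identical.
Codon 6: CCC Pro / CCC Pro — identical.
Codon 7: TAC Tyr / TAC Tyr — identical.
Codon 8: GAA Glu / ACC Thr — nonsynonymous.
Synonymous differences: 1.

1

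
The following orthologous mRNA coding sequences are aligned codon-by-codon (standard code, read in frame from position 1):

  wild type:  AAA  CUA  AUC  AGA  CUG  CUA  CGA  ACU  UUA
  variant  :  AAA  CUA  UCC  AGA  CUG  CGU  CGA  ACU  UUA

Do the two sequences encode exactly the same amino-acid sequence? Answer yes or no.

no

Codon 1: AAA Lys / AAA Lys — identical.
Codon 2: CUA Leu / CUA Leu — identical.
Codon 3: AUC Ile / UCC Ser — nonsynonymous.
Codon 4: AGA Arg / AGA Arg — identical.
Codon 5: CUG Leu / CUG Leu — identical.
Codon 6: CUA Leu / CGU Arg — nonsynonymous.
Codon 7: CGA Arg / CGA Arg — identical.
Codon 8: ACU Thr / ACU Thr — identical.
Codon 9: UUA Leu / UUA Leu — identical.
Nonsynonymous differences: 2 → different protein.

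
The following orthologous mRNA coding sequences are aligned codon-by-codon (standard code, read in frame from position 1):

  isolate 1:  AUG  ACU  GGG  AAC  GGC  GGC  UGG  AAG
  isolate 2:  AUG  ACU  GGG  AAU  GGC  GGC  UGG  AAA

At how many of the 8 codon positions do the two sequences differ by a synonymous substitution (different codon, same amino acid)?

Codon 1: AUG Met / AUG Met — identical.
Codon 2: ACU Thr / ACU Thr — identical.
Codon 3: GGG Gly / GGG Gly — identical.
Codon 4: AAC Asn / AAU Asn — synonymous.
Codon 5: GGC Gly / GGC Gly — identical.
Codon 6: GGC Gly / GGC Gly — identical.
Codon 7: UGG Trp / UGG Trp — identical.
Codon 8: AAG Lys / AAA Lys — synonymous.
Synonymous differences: 2.

2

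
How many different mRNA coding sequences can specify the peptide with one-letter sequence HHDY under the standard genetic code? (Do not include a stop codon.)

His: 2 codons.
His: 2 codons.
Asp: 2 codons.
Tyr: 2 codons.
2 × 2 × 2 × 2 = 16.

16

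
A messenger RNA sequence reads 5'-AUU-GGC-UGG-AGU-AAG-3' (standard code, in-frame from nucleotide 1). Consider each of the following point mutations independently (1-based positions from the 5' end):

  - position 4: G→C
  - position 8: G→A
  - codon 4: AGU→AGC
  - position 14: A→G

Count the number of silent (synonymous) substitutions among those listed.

Codon 2: GGC (Gly) → CGC (Arg) — missense.
Codon 3: UGG (Trp) → UAG (Stop) — nonsense.
Codon 4: AGU (Ser) → AGC (Ser) — synonymous.
Codon 5: AAG (Lys) → AGG (Arg) — missense.
Synonymous: 1 of 4.

1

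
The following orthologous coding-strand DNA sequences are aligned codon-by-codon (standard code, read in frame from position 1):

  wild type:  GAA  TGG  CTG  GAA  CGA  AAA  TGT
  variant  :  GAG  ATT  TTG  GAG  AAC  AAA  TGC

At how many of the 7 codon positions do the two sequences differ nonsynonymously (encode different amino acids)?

2

Codon 1: GAA Glu / GAG Glu — synonymous.
Codon 2: TGG Trp / ATT Ile — nonsynonymous.
Codon 3: CTG Leu / TTG Leu — synonymous.
Codon 4: GAA Glu / GAG Glu — synonymous.
Codon 5: CGA Arg / AAC Asn — nonsynonymous.
Codon 6: AAA Lys / AAA Lys — identical.
Codon 7: TGT Cys / TGC Cys — synonymous.
Nonsynonymous differences: 2.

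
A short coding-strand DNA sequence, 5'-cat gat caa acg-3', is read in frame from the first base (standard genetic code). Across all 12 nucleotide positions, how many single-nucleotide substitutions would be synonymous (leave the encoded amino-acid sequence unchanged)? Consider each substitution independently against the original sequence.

Codon 1 (CAT, His): 1 synonymous substitution.
Codon 2 (GAT, Asp): 1 synonymous substitution.
Codon 3 (CAA, Gln): 1 synonymous substitution.
Codon 4 (ACG, Thr): 3 synonymous substitutions.
Total: 1 + 1 + 1 + 3 = 6.

6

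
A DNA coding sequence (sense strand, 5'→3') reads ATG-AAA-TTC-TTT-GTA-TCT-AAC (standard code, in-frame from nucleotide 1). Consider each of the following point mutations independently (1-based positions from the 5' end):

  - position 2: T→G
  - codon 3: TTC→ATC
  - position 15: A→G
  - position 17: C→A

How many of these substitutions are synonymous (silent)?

1

Codon 1: ATG (Met) → AGG (Arg) — missense.
Codon 3: TTC (Phe) → ATC (Ile) — missense.
Codon 5: GTA (Val) → GTG (Val) — synonymous.
Codon 6: TCT (Ser) → TAT (Tyr) — missense.
Synonymous: 1 of 4.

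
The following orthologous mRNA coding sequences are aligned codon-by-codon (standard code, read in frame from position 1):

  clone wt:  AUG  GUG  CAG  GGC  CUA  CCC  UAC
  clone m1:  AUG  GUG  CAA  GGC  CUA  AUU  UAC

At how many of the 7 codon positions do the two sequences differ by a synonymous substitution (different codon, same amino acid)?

Codon 1: AUG Met / AUG Met — identical.
Codon 2: GUG Val / GUG Val — identical.
Codon 3: CAG Gln / CAA Gln — synonymous.
Codon 4: GGC Gly / GGC Gly — identical.
Codon 5: CUA Leu / CUA Leu — identical.
Codon 6: CCC Pro / AUU Ile — nonsynonymous.
Codon 7: UAC Tyr / UAC Tyr — identical.
Synonymous differences: 1.

1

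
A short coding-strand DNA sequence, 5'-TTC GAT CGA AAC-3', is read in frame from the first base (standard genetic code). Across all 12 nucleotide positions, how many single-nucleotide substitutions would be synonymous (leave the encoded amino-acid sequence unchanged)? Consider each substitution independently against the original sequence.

Codon 1 (TTC, Phe): 1 synonymous substitution.
Codon 2 (GAT, Asp): 1 synonymous substitution.
Codon 3 (CGA, Arg): 4 synonymous substitutions.
Codon 4 (AAC, Asn): 1 synonymous substitution.
Total: 1 + 1 + 4 + 1 = 7.

7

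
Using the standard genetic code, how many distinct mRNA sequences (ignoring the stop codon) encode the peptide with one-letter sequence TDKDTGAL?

Thr: 4 codons.
Asp: 2 codons.
Lys: 2 codons.
Asp: 2 codons.
Thr: 4 codons.
Gly: 4 codons.
Ala: 4 codons.
Leu: 6 codons.
4 × 2 × 2 × 2 × 4 × 4 × 4 × 6 = 12288.

12288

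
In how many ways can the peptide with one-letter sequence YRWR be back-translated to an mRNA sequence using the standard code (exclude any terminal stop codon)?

72

Tyr: 2 codons.
Arg: 6 codons.
Trp: 1 codon.
Arg: 6 codons.
2 × 6 × 1 × 6 = 72.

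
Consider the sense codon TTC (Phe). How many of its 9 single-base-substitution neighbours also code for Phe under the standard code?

1

Position 1: none → 0 synonymous.
Position 2: none → 0 synonymous.
Position 3: TTT → 1 synonymous.
Total: 0 + 0 + 1 = 1.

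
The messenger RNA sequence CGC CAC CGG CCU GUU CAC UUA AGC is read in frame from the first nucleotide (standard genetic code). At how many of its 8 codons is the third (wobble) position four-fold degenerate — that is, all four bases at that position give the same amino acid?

Codon 1 CGC (Arg): third position 4-fold.
Codon 2 CAC (His): third position 2-fold.
Codon 3 CGG (Arg): third position 4-fold.
Codon 4 CCU (Pro): third position 4-fold.
Codon 5 GUU (Val): third position 4-fold.
Codon 6 CAC (His): third position 2-fold.
Codon 7 UUA (Leu): third position 2-fold.
Codon 8 AGC (Ser): third position 2-fold.
Four-fold degenerate third positions: 4.

4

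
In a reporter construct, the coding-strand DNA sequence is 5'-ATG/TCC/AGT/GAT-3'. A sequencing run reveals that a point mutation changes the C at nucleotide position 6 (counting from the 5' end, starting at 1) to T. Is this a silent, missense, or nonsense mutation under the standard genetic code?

silent

Position 6 falls in codon 2: TCC → Ser.
After the substitution the codon is TCT → Ser.
Both encode Ser, so the change is synonymous.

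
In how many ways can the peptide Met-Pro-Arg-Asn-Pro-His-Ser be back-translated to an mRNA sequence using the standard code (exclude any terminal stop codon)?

Met: 1 codon.
Pro: 4 codons.
Arg: 6 codons.
Asn: 2 codons.
Pro: 4 codons.
His: 2 codons.
Ser: 6 codons.
1 × 4 × 6 × 2 × 4 × 2 × 6 = 2304.

2304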